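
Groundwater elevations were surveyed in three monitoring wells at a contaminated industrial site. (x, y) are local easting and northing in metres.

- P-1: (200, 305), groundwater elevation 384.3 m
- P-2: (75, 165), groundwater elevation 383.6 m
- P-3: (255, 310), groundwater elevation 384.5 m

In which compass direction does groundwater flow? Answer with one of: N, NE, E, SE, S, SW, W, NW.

Differences from P-1: to P-2 (Δx, Δy, Δh) = (-125, -140, -0.7); to P-3 = (55, 5, +0.2).
Solve a·Δx + b·Δy = Δh: det = (-125)·5 − 55·(-140) = 7075.
∂h/∂x = [(-0.7)·5 − (+0.2)·(-140)] / 7075 = +0.003463
∂h/∂y = [(-125)·(+0.2) − 55·(-0.7)] / 7075 = +0.001908
Flow = −∇h = (-0.003463 east, -0.001908 north), which points southwest.

SW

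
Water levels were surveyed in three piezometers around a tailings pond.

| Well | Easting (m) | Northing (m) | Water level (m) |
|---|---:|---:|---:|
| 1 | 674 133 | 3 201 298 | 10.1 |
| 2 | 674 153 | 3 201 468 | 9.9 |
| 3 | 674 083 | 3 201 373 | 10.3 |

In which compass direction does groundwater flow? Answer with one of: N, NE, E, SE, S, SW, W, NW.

E

Differences from 1: to 2 (Δx, Δy, Δh) = (20, 170, -0.2); to 3 = (-50, 75, +0.2).
Solve a·Δx + b·Δy = Δh: det = 20·75 − (-50)·170 = 10000.
∂h/∂x = [(-0.2)·75 − (+0.2)·170] / 10000 = -0.004900
∂h/∂y = [20·(+0.2) − (-50)·(-0.2)] / 10000 = -0.0006000
Flow = −∇h = (+0.004900 east, +0.0006000 north), which points east.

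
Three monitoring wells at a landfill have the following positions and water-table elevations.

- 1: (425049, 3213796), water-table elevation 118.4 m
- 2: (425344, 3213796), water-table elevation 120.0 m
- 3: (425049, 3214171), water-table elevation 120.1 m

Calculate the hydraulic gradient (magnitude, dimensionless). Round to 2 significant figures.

∂h/∂x = (120.0 − 118.4) / (425344 − 425049) = +0.005424
∂h/∂y = (120.1 − 118.4) / (3214171 − 3213796) = +0.004533
|∇h| = √(0.005424² + 0.004533²) = 0.007069

0.0071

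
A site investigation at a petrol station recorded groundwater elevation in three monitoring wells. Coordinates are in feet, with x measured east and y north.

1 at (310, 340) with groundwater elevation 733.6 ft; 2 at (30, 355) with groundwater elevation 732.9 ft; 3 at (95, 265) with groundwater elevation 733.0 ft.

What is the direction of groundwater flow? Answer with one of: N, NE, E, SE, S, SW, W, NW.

W

Differences from 1: to 2 (Δx, Δy, Δh) = (-280, 15, -0.7); to 3 = (-215, -75, -0.6).
Determinant of the coordinate differences = (-280)·(-75) − (-215)·15 = 24225.
∂h/∂x = [(-0.7)·(-75) − (-0.6)·15] / 24225 = +0.002539
∂h/∂y = [(-280)·(-0.6) − (-215)·(-0.7)] / 24225 = +0.0007224
Flow = −∇h = (-0.002539 east, -0.0007224 north), which points west.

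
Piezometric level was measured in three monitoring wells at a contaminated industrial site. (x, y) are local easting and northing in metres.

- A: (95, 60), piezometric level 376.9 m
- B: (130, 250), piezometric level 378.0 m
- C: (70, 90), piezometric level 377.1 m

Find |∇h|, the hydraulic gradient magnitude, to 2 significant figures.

Taking A as reference: B−A = (35, 190, +1.1); C−A = (-25, 30, +0.2).
Solve a·Δx + b·Δy = Δh: det = 35·30 − (-25)·190 = 5800.
∂h/∂x = [(+1.1)·30 − (+0.2)·190] / 5800 = -0.0008621
∂h/∂y = [35·(+0.2) − (-25)·(+1.1)] / 5800 = +0.005948
|∇h| = √(-0.0008621² + 0.005948²) = 0.00601

0.0060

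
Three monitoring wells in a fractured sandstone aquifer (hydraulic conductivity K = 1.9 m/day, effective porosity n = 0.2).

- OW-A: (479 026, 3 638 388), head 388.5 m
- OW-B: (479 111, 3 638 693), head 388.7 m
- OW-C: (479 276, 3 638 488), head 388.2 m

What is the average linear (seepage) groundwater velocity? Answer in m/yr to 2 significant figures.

With h = a·x + b·y + c and OW-A as origin, the differences give:
  85·a + 305·b = +0.2
  250·a + 100·b = -0.3
Eliminate b (×100 and ×305, subtract): -67750·a = 111.50 → a = ∂h/∂x = -0.001646
Back-substitute: b = ∂h/∂y = +0.001114.
|∇h| = √(-0.001646² + 0.001114²) = 0.001988
Seepage velocity v = K·i/n = 1.9 × 0.001988 / 0.2 = 0.01889 m/day = 6.9 m/yr.

6.9 m/yr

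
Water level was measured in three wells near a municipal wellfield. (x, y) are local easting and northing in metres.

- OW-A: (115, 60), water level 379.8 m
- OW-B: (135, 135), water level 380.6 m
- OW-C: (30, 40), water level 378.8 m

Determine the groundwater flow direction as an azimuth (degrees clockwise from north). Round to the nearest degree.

Three-point gradient (reference OW-A): Δ to OW-B = (20, 75, +0.8), Δ to OW-C = (-85, -20, -1.0).
∂h/∂x = +0.009874, ∂h/∂y = +0.008033 (det = 5975).
Flow direction (−∇h) has components (-0.009874 E, -0.008033 N).
Azimuth = atan2(E, N) = atan2(-0.009874, -0.008033) = 230.9° ≈ 231°.

231°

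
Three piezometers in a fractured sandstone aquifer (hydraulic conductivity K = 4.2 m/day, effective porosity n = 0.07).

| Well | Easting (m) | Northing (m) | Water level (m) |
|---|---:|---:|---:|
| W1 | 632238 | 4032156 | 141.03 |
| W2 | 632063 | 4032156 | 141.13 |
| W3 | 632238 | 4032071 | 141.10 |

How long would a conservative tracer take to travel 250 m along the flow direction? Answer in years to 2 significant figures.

11 years

∂h/∂x = (141.13 − 141.03) / (632063 − 632238) = -0.0005714
∂h/∂y = (141.10 − 141.03) / (4032071 − 4032156) = -0.0008235
|∇h| = √(-0.0005714² + -0.0008235²) = 0.001002
Seepage velocity v = K·i/n = 4.2 × 0.001002 / 0.07 = 0.06012 m/day.
t = 250 / 0.06012 = 4158 days = 11.4 years.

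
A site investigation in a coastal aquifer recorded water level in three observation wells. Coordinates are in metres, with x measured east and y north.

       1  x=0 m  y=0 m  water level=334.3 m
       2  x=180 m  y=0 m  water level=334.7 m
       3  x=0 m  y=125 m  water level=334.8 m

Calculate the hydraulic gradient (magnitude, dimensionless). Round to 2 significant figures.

∂h/∂x = (334.7 − 334.3) / (180 − 0) = +0.002222
∂h/∂y = (334.8 − 334.3) / (125 − 0) = +0.004000
|∇h| = √(0.002222² + 0.004000²) = 0.004576

0.0046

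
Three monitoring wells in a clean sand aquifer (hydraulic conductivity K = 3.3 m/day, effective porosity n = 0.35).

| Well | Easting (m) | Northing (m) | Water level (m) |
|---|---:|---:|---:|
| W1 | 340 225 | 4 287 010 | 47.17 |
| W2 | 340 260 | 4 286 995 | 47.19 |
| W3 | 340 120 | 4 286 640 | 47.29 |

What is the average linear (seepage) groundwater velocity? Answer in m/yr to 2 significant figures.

Differences from W1: to W2 (Δx, Δy, Δh) = (35, -15, +0.02); to W3 = (-105, -370, +0.12).
Solve a·Δx + b·Δy = Δh: det = 35·(-370) − (-105)·(-15) = -14525.
∂h/∂x = [(+0.02)·(-370) − (+0.12)·(-15)] / -14525 = +0.0003855
∂h/∂y = [35·(+0.12) − (-105)·(+0.02)] / -14525 = -0.0004337
|∇h| = √(0.0003855² + -0.0004337²) = 0.0005803
Seepage velocity v = K·i/n = 3.3 × 0.0005803 / 0.35 = 0.005471 m/day = 1.998 m/yr.

2.0 m/yr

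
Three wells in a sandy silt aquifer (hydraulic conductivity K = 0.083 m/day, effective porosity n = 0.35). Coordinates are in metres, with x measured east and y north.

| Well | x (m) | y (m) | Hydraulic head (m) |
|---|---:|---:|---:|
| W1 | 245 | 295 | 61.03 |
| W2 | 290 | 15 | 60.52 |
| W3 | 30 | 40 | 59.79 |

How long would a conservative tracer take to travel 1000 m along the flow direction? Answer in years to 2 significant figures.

Taking W1 as reference: W2−W1 = (45, -280, -0.51); W3−W1 = (-215, -255, -1.24).
Determinant of the coordinate differences = 45·(-255) − (-215)·(-280) = -71675.
∂h/∂x = [(-0.51)·(-255) − (-1.24)·(-280)] / -71675 = +0.003030
∂h/∂y = [45·(-1.24) − (-215)·(-0.51)] / -71675 = +0.002308
|∇h| = √(0.003030² + 0.002308²) = 0.003809
Seepage velocity v = K·i/n = 0.083 × 0.003809 / 0.35 = 0.0009033 m/day.
t = 1000 / 0.0009033 = 1.107e+06 days = 3.03e+03 years.

3000 years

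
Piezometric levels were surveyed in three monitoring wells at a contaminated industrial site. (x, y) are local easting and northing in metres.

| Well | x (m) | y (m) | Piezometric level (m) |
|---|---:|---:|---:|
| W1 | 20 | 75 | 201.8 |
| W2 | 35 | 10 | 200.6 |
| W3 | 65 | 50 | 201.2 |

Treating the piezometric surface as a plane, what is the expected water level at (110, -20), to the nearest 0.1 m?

199.8 m

With h = a·x + b·y + c and W1 as origin, the differences give:
  15·a + (-65)·b = -1.2
  45·a + (-25)·b = -0.6
Eliminate b (×(-25) and ×(-65), subtract): 2550·a = -9.00 → a = ∂h/∂x = -0.003529
Back-substitute: b = ∂h/∂y = +0.01765.
h(110, -20) = 201.8 + (-0.003529)·(90) + (+0.01765)·(-95) = 201.8 -0.318 -1.676 = 199.806 m.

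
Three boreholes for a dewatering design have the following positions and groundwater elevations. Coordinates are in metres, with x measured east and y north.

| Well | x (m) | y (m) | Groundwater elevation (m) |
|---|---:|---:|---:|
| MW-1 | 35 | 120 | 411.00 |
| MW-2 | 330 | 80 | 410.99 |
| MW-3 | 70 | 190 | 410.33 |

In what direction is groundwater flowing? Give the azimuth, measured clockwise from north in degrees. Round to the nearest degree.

Differences from MW-1: to MW-2 (Δx, Δy, Δh) = (295, -40, -0.01); to MW-3 = (35, 70, -0.67).
Determinant of the coordinate differences = 295·70 − 35·(-40) = 22050.
∂h/∂x = [(-0.01)·70 − (-0.67)·(-40)] / 22050 = -0.001247
∂h/∂y = [295·(-0.67) − 35·(-0.01)] / 22050 = -0.008948
Flow direction (−∇h) has components (+0.001247 E, +0.008948 N).
Azimuth = atan2(E, N) = atan2(+0.001247, +0.008948) = 7.9° ≈ 008°.

008°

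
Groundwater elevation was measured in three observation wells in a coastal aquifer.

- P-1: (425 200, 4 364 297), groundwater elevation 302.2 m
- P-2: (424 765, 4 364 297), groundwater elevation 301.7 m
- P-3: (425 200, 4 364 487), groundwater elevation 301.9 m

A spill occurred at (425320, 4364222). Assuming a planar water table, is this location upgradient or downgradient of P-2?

∂h/∂x = (301.7 − 302.2) / (424765 − 425200) = +0.001149
∂h/∂y = (301.9 − 302.2) / (4364487 − 4364297) = -0.001579
Head at (425320, 4364222) = 302.2 + (+0.001149)·(120) + (-0.001579)·(-75) = 302.46 m.
That is higher than the 301.7 m at P-2, so the point is upgradient.

upgradient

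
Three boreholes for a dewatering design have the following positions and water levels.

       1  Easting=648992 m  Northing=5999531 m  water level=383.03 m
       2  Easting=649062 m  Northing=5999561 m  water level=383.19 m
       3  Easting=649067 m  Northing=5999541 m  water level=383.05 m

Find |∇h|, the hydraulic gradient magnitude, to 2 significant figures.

Differences from 1: to 2 (Δx, Δy, Δh) = (70, 30, +0.16); to 3 = (75, 10, +0.02).
Solve a·Δx + b·Δy = Δh: det = 70·10 − 75·30 = -1550.
∂h/∂x = [(+0.16)·10 − (+0.02)·30] / -1550 = -0.0006452
∂h/∂y = [70·(+0.02) − 75·(+0.16)] / -1550 = +0.006839
|∇h| = √(-0.0006452² + 0.006839²) = 0.006869

0.0069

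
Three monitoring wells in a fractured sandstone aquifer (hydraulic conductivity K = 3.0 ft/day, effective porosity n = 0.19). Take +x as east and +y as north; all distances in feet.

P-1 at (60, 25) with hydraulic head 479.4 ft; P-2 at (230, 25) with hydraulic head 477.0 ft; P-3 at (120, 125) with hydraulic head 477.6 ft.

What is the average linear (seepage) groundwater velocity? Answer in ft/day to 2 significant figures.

Differences from P-1: to P-2 (Δx, Δy, Δh) = (170, 0, -2.4); to P-3 = (60, 100, -1.8).
Solve a·Δx + b·Δy = Δh: det = 170·100 − 60·0 = 17000.
∂h/∂x = [(-2.4)·100 − (-1.8)·0] / 17000 = -0.01412
∂h/∂y = [170·(-1.8) − 60·(-2.4)] / 17000 = -0.009529
|∇h| = √(-0.01412² + -0.009529²) = 0.01703
Seepage velocity v = K·i/n = 3.0 × 0.01703 / 0.19 = 0.2689 ft/day.

0.27 ft/day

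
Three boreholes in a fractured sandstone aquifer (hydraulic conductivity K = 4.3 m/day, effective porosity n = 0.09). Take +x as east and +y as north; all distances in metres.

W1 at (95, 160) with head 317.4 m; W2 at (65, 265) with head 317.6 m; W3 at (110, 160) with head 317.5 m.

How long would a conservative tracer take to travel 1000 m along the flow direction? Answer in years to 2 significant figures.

7.5 years

Differences from W1: to W2 (Δx, Δy, Δh) = (-30, 105, +0.2); to W3 = (15, 0, +0.1).
Determinant of the coordinate differences = (-30)·0 − 15·105 = -1575.
∂h/∂x = [(+0.2)·0 − (+0.1)·105] / -1575 = +0.006667
∂h/∂y = [(-30)·(+0.1) − 15·(+0.2)] / -1575 = +0.003810
|∇h| = √(0.006667² + 0.003810²) = 0.007679
Seepage velocity v = K·i/n = 4.3 × 0.007679 / 0.09 = 0.3669 m/day.
t = 1000 / 0.3669 = 2726 days = 7.46 years.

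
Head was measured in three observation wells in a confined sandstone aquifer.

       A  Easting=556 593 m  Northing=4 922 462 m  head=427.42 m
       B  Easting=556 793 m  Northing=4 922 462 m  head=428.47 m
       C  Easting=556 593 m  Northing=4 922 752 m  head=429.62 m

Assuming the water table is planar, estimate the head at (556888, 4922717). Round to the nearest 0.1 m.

∂h/∂x = (428.47 − 427.42) / (556793 − 556593) = +0.005250
∂h/∂y = (429.62 − 427.42) / (4922752 − 4922462) = +0.007586
h(556888, 4922717) = 427.42 + (+0.005250)·(295) + (+0.007586)·(255) = 427.42 +1.549 +1.934 = 430.903 m.

430.9 m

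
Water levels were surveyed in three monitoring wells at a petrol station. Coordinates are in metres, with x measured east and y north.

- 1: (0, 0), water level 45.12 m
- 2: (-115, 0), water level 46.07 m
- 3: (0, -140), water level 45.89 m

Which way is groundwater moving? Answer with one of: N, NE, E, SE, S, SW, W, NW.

∂h/∂x = (46.07 − 45.12) / (-115 − 0) = -0.008261
∂h/∂y = (45.89 − 45.12) / (-140 − 0) = -0.005500
Flow = −∇h = (+0.008261 east, +0.005500 north), which points northeast.

NE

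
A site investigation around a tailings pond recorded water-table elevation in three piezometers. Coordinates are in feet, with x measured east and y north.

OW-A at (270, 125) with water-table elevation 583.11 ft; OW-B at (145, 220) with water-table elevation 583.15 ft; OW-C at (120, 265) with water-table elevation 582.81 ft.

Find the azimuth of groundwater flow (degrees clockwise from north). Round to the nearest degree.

038°

With h = a·x + b·y + c and OW-A as origin, the differences give:
  (-125)·a + 95·b = +0.04
  (-150)·a + 140·b = -0.30
Eliminate b (×140 and ×95, subtract): -3250·a = 34.100 → a = ∂h/∂x = -0.01049
Back-substitute: b = ∂h/∂y = -0.01338.
Flow direction (−∇h) has components (+0.01049 E, +0.01338 N).
Azimuth = atan2(E, N) = atan2(+0.01049, +0.01338) = 38.1° ≈ 038°.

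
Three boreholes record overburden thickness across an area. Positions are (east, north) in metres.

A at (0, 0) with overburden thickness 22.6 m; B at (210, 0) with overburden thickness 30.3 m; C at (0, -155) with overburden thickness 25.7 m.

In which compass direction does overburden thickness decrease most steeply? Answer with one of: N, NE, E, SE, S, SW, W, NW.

∂d/∂x = (30.3 − 22.6) / (210 − 0) = +0.03667
∂d/∂y = (25.7 − 22.6) / (-155 − 0) = -0.02000
Steepest decrease is along −∇f = (-0.03667 E, +0.02000 N) → northwest.

NW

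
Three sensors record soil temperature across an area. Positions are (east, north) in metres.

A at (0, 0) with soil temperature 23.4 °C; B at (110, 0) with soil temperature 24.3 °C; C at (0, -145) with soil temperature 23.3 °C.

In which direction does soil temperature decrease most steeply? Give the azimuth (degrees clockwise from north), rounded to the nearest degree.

265°

∂T/∂x = (24.3 − 23.4) / (110 − 0) = +0.008182
∂T/∂y = (23.3 − 23.4) / (-145 − 0) = +0.0006897
Steepest decrease is along −∇f: components (-0.008182 E, -0.0006897 N).
Azimuth = atan2(-0.008182, -0.0006897) = 265.2° ≈ 265°.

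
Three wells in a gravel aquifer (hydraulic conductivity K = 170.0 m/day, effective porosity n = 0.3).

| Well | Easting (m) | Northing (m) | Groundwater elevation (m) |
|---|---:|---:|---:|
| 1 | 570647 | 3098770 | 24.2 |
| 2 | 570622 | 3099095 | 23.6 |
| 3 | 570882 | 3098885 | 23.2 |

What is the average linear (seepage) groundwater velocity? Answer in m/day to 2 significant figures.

Differences from 1: to 2 (Δx, Δy, Δh) = (-25, 325, -0.6); to 3 = (235, 115, -1.0).
Determinant of the coordinate differences = (-25)·115 − 235·325 = -79250.
∂h/∂x = [(-0.6)·115 − (-1.0)·325] / -79250 = -0.003230
∂h/∂y = [(-25)·(-1.0) − 235·(-0.6)] / -79250 = -0.002095
|∇h| = √(-0.003230² + -0.002095²) = 0.00385
Seepage velocity v = K·i/n = 170.0 × 0.00385 / 0.3 = 2.182 m/day.

2.2 m/day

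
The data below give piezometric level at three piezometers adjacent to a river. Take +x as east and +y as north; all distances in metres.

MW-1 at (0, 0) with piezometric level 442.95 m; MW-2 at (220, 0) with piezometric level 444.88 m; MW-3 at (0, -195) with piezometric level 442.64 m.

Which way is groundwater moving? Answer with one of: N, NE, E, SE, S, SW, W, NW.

∂h/∂x = (444.88 − 442.95) / (220 − 0) = +0.008773
∂h/∂y = (442.64 − 442.95) / (-195 − 0) = +0.001590
Flow = −∇h = (-0.008773 east, -0.001590 north), which points west.

W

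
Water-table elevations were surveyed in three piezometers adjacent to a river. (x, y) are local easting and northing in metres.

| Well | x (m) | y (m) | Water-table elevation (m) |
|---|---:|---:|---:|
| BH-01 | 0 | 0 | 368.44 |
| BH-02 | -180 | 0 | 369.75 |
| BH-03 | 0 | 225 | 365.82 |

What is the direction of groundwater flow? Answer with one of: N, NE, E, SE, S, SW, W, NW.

∂h/∂x = (369.75 − 368.44) / (-180 − 0) = -0.007278
∂h/∂y = (365.82 − 368.44) / (225 − 0) = -0.01164
Flow = −∇h = (+0.007278 east, +0.01164 north), which points northeast.

NE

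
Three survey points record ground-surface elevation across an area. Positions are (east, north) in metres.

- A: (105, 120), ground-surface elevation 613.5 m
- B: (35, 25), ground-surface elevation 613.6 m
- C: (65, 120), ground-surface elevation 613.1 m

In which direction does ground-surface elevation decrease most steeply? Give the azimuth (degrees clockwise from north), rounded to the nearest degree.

310°

Three-point gradient (reference A): Δ to B = (-70, -95, +0.1), Δ to C = (-40, 0, -0.4).
∂z/∂x = +0.010000, ∂z/∂y = -0.008421 (det = -3800).
Steepest decrease is along −∇f: components (-0.010000 E, +0.008421 N).
Azimuth = atan2(-0.010000, +0.008421) = 310.1° ≈ 310°.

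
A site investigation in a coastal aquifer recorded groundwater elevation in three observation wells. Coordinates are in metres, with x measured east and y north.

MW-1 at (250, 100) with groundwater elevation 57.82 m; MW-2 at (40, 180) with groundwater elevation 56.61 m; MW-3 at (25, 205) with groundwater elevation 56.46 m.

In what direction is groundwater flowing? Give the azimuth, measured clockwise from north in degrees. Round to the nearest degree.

Taking MW-1 as reference: MW-2−MW-1 = (-210, 80, -1.21); MW-3−MW-1 = (-225, 105, -1.36).
Solve a·Δx + b·Δy = Δh: det = (-210)·105 − (-225)·80 = -4050.
∂h/∂x = [(-1.21)·105 − (-1.36)·80] / -4050 = +0.004506
∂h/∂y = [(-210)·(-1.36) − (-225)·(-1.21)] / -4050 = -0.003296
Flow direction (−∇h) has components (-0.004506 E, +0.003296 N).
Azimuth = atan2(E, N) = atan2(-0.004506, +0.003296) = 306.2° ≈ 306°.

306°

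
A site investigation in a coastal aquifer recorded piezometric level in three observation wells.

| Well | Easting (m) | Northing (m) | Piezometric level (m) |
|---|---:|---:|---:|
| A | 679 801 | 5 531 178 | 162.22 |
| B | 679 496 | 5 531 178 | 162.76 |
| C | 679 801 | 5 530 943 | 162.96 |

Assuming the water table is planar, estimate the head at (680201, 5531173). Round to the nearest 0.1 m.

161.5 m

∂h/∂x = (162.76 − 162.22) / (679496 − 679801) = -0.001770
∂h/∂y = (162.96 − 162.22) / (5530943 − 5531178) = -0.003149
h(680201, 5531173) = 162.22 + (-0.001770)·(400) + (-0.003149)·(-5) = 162.22 -0.708 +0.016 = 161.528 m.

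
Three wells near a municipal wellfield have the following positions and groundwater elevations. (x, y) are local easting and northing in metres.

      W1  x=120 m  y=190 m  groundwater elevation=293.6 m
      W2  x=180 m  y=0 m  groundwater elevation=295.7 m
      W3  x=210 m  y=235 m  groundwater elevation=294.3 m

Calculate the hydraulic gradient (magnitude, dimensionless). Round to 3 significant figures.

Taking W1 as reference: W2−W1 = (60, -190, +2.1); W3−W1 = (90, 45, +0.7).
Determinant of the coordinate differences = 60·45 − 90·(-190) = 19800.
∂h/∂x = [(+2.1)·45 − (+0.7)·(-190)] / 19800 = +0.01149
∂h/∂y = [60·(+0.7) − 90·(+2.1)] / 19800 = -0.007424
|∇h| = √(0.01149² + -0.007424²) = 0.01368

0.0137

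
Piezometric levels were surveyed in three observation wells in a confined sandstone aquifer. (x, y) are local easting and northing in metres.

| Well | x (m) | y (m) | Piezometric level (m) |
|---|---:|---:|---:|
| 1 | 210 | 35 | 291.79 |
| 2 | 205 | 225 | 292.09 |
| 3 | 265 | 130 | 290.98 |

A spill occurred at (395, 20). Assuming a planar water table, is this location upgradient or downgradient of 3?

Taking 1 as reference: 2−1 = (-5, 190, +0.30); 3−1 = (55, 95, -0.81).
Determinant of the coordinate differences = (-5)·95 − 55·190 = -10925.
∂h/∂x = [(+0.30)·95 − (-0.81)·190] / -10925 = -0.01670
∂h/∂y = [(-5)·(-0.81) − 55·(+0.30)] / -10925 = +0.001140
Head at (395, 20) = 291.79 + (-0.01670)·(185) + (+0.001140)·(-15) = 288.68 m.
That is lower than the 290.98 m at 3, so the point is downgradient.

downgradient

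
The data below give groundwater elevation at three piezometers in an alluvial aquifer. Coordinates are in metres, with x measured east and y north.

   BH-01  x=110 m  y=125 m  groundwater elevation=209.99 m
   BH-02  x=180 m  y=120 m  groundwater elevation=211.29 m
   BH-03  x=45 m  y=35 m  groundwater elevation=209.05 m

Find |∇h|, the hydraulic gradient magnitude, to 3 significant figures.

0.0186

Taking BH-01 as reference: BH-02−BH-01 = (70, -5, +1.30); BH-03−BH-01 = (-65, -90, -0.94).
Solve a·Δx + b·Δy = Δh: det = 70·(-90) − (-65)·(-5) = -6625.
∂h/∂x = [(+1.30)·(-90) − (-0.94)·(-5)] / -6625 = +0.01837
∂h/∂y = [70·(-0.94) − (-65)·(+1.30)] / -6625 = -0.002823
|∇h| = √(0.01837² + -0.002823²) = 0.01859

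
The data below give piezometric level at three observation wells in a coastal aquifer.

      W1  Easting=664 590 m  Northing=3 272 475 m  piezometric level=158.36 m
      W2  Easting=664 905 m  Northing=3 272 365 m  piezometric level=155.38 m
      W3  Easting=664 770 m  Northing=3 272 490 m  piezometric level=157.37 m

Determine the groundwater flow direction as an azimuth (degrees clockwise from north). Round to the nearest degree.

146°

Differences from W1: to W2 (Δx, Δy, Δh) = (315, -110, -2.98); to W3 = (180, 15, -0.99).
Solve a·Δx + b·Δy = Δh: det = 315·15 − 180·(-110) = 24525.
∂h/∂x = [(-2.98)·15 − (-0.99)·(-110)] / 24525 = -0.006263
∂h/∂y = [315·(-0.99) − 180·(-2.98)] / 24525 = +0.009156
Flow direction (−∇h) has components (+0.006263 E, -0.009156 N).
Azimuth = atan2(E, N) = atan2(+0.006263, -0.009156) = 145.6° ≈ 146°.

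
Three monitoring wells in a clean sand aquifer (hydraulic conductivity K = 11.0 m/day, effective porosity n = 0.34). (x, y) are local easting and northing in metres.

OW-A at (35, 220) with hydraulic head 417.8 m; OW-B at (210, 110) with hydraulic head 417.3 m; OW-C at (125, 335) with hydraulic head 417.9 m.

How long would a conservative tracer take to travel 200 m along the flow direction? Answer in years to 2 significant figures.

Taking OW-A as reference: OW-B−OW-A = (175, -110, -0.5); OW-C−OW-A = (90, 115, +0.1).
Solve a·Δx + b·Δy = Δh: det = 175·115 − 90·(-110) = 30025.
∂h/∂x = [(-0.5)·115 − (+0.1)·(-110)] / 30025 = -0.001549
∂h/∂y = [175·(+0.1) − 90·(-0.5)] / 30025 = +0.002082
|∇h| = √(-0.001549² + 0.002082²) = 0.002595
Seepage velocity v = K·i/n = 11.0 × 0.002595 / 0.34 = 0.08396 m/day.
t = 200 / 0.08396 = 2382 days = 6.52 years.

6.5 years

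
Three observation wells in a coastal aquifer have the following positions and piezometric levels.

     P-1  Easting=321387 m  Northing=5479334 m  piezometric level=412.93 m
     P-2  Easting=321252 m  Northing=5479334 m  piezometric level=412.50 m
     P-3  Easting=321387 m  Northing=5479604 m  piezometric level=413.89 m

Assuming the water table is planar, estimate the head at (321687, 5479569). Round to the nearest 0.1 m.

414.7 m

∂h/∂x = (412.50 − 412.93) / (321252 − 321387) = +0.003185
∂h/∂y = (413.89 − 412.93) / (5479604 − 5479334) = +0.003556
h(321687, 5479569) = 412.93 + (+0.003185)·(300) + (+0.003556)·(235) = 412.93 +0.956 +0.836 = 414.721 m.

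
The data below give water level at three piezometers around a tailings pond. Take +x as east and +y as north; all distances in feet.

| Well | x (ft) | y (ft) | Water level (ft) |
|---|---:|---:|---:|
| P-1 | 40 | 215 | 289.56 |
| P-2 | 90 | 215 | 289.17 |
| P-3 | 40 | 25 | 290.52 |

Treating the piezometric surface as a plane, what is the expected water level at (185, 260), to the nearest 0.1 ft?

288.2 ft

With h = a·x + b·y + c and P-1 as origin, the differences give:
  50·a + 0·b = -0.39
  0·a + (-190)·b = +0.96
Eliminate b (×(-190) and ×0, subtract): -9500·a = 74.100 → a = ∂h/∂x = -0.007800
Back-substitute: b = ∂h/∂y = -0.005053.
h(185, 260) = 289.56 + (-0.007800)·(145) + (-0.005053)·(45) = 289.56 -1.131 -0.227 = 288.202 ft.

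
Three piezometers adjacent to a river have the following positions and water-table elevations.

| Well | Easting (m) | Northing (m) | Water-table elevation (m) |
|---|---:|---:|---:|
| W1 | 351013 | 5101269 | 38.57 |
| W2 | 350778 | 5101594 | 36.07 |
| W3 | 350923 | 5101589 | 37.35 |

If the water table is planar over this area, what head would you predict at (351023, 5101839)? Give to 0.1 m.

With h = a·x + b·y + c and W1 as origin, the differences give:
  (-235)·a + 325·b = -2.50
  (-90)·a + 320·b = -1.22
Eliminate b (×320 and ×325, subtract): -45950·a = -403.500 → a = ∂h/∂x = +0.008781
Back-substitute: b = ∂h/∂y = -0.001343.
h(351023, 5101839) = 38.57 + (+0.008781)·(10) + (-0.001343)·(570) = 38.57 +0.088 -0.765 = 37.892 m.

37.9 m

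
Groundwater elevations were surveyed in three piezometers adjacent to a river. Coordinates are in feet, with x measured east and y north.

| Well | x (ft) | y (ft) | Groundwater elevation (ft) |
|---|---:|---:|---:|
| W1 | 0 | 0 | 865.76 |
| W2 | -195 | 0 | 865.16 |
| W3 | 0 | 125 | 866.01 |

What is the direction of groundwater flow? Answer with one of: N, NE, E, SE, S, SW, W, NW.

∂h/∂x = (865.16 − 865.76) / (-195 − 0) = +0.003077
∂h/∂y = (866.01 − 865.76) / (125 − 0) = +0.002000
Flow = −∇h = (-0.003077 east, -0.002000 north), which points southwest.

SW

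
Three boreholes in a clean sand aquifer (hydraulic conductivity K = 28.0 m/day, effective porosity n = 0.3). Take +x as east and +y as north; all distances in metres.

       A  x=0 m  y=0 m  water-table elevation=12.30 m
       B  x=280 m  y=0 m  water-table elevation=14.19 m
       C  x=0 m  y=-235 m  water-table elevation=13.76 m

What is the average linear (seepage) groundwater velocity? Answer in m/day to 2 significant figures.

∂h/∂x = (14.19 − 12.30) / (280 − 0) = +0.006750
∂h/∂y = (13.76 − 12.30) / (-235 − 0) = -0.006213
|∇h| = √(0.006750² + -0.006213²) = 0.009174
Seepage velocity v = K·i/n = 28.0 × 0.009174 / 0.3 = 0.8562 m/day.

0.86 m/day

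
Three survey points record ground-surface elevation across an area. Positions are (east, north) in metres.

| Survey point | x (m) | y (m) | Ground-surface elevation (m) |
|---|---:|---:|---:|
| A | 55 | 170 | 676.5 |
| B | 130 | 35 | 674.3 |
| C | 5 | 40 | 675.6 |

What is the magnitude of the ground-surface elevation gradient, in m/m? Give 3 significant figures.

0.0147 m/m

With z = a·x + b·y + c and A as origin, the differences give:
  75·a + (-135)·b = -2.2
  (-50)·a + (-130)·b = -0.9
Eliminate b (×(-130) and ×(-135), subtract): -16500·a = 164.50 → a = ∂z/∂x = -0.009970
Back-substitute: b = ∂z/∂y = +0.01076.
|∇f| = √(-0.009970² + 0.01076²) = 0.01467 m/m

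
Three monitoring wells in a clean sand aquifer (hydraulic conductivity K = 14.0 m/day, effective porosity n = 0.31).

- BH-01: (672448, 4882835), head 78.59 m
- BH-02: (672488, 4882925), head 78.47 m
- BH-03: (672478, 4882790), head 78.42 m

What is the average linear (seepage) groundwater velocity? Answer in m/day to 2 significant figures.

0.21 m/day

Differences from BH-01: to BH-02 (Δx, Δy, Δh) = (40, 90, -0.12); to BH-03 = (30, -45, -0.17).
Determinant of the coordinate differences = 40·(-45) − 30·90 = -4500.
∂h/∂x = [(-0.12)·(-45) − (-0.17)·90] / -4500 = -0.004600
∂h/∂y = [40·(-0.17) − 30·(-0.12)] / -4500 = +0.0007111
|∇h| = √(-0.004600² + 0.0007111²) = 0.004655
Seepage velocity v = K·i/n = 14.0 × 0.004655 / 0.31 = 0.2102 m/day.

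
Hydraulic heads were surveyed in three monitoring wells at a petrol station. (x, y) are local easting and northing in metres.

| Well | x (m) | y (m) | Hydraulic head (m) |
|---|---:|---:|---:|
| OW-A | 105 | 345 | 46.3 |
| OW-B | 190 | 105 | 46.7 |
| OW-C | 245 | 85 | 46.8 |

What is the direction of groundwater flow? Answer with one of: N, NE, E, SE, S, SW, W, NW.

With h = a·x + b·y + c and OW-A as origin, the differences give:
  85·a + (-240)·b = +0.4
  140·a + (-260)·b = +0.5
Eliminate b (×(-260) and ×(-240), subtract): 11500·a = 16.00 → a = ∂h/∂x = +0.001391
Back-substitute: b = ∂h/∂y = -0.001174.
Flow = −∇h = (-0.001391 east, +0.001174 north), which points northwest.

NW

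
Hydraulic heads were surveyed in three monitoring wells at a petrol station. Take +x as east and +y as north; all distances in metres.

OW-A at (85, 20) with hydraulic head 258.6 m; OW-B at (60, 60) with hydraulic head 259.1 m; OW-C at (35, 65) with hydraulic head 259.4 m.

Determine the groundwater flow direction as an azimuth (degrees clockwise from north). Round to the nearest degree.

Differences from OW-A: to OW-B (Δx, Δy, Δh) = (-25, 40, +0.5); to OW-C = (-50, 45, +0.8).
Determinant of the coordinate differences = (-25)·45 − (-50)·40 = 875.
∂h/∂x = [(+0.5)·45 − (+0.8)·40] / 875 = -0.01086
∂h/∂y = [(-25)·(+0.8) − (-50)·(+0.5)] / 875 = +0.005714
Flow direction (−∇h) has components (+0.01086 E, -0.005714 N).
Azimuth = atan2(E, N) = atan2(+0.01086, -0.005714) = 117.8° ≈ 118°.

118°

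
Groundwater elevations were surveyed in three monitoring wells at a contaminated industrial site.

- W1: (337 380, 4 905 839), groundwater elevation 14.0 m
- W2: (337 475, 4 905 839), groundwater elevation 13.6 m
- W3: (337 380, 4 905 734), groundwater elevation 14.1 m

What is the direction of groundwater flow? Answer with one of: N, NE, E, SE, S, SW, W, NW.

E

∂h/∂x = (13.6 − 14.0) / (337475 − 337380) = -0.004211
∂h/∂y = (14.1 − 14.0) / (4905734 − 4905839) = -0.0009524
Flow = −∇h = (+0.004211 east, +0.0009524 north), which points east.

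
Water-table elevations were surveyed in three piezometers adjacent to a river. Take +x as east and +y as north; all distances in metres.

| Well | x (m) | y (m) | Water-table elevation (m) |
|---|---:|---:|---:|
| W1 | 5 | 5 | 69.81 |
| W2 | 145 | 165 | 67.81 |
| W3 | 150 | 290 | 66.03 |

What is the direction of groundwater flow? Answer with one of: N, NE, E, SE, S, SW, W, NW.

N

With h = a·x + b·y + c and W1 as origin, the differences give:
  140·a + 160·b = -2.00
  145·a + 285·b = -3.78
Eliminate b (×285 and ×160, subtract): 16700·a = 34.800 → a = ∂h/∂x = +0.002084
Back-substitute: b = ∂h/∂y = -0.01432.
Flow = −∇h = (-0.002084 east, +0.01432 north), which points north.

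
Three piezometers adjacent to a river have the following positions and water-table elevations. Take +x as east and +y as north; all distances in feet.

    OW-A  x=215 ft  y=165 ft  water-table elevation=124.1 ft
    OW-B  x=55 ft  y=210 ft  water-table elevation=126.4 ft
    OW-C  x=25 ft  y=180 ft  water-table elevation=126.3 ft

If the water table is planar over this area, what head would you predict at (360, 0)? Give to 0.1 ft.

Differences from OW-A: to OW-B (Δx, Δy, Δh) = (-160, 45, +2.3); to OW-C = (-190, 15, +2.2).
Solve a·Δx + b·Δy = Δh: det = (-160)·15 − (-190)·45 = 6150.
∂h/∂x = [(+2.3)·15 − (+2.2)·45] / 6150 = -0.01049
∂h/∂y = [(-160)·(+2.2) − (-190)·(+2.3)] / 6150 = +0.01382
h(360, 0) = 124.1 + (-0.01049)·(145) + (+0.01382)·(-165) = 124.1 -1.521 -2.280 = 120.299 ft.

120.3 ft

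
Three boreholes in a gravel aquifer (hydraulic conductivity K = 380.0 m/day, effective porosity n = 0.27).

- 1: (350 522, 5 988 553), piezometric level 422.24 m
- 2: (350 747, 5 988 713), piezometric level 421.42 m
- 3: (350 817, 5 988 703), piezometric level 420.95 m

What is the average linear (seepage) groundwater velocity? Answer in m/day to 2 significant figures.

10 m/day

With h = a·x + b·y + c and 1 as origin, the differences give:
  225·a + 160·b = -0.82
  295·a + 150·b = -1.29
Eliminate b (×150 and ×160, subtract): -13450·a = 83.400 → a = ∂h/∂x = -0.006201
Back-substitute: b = ∂h/∂y = +0.003595.
|∇h| = √(-0.006201² + 0.003595²) = 0.007168
Seepage velocity v = K·i/n = 380.0 × 0.007168 / 0.27 = 10.09 m/day.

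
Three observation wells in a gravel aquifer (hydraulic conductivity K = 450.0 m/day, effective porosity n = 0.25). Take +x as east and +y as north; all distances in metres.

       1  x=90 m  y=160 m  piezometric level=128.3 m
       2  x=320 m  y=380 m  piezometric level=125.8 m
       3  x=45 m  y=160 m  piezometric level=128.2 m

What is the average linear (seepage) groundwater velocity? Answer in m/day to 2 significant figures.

Three-point gradient (reference 1): Δ to 2 = (230, 220, -2.5), Δ to 3 = (-45, 0, -0.1).
∂h/∂x = +0.002222, ∂h/∂y = -0.01369 (det = 9900).
|∇h| = √(0.002222² + -0.01369²) = 0.01387
Seepage velocity v = K·i/n = 450.0 × 0.01387 / 0.25 = 24.97 m/day.

25 m/day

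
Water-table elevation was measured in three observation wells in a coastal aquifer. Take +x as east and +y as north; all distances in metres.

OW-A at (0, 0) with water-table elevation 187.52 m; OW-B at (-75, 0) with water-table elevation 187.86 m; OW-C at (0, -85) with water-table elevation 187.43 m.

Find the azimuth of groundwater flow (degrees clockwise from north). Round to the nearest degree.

103°

∂h/∂x = (187.86 − 187.52) / (-75 − 0) = -0.004533
∂h/∂y = (187.43 − 187.52) / (-85 − 0) = +0.001059
Flow direction (−∇h) has components (+0.004533 E, -0.001059 N).
Azimuth = atan2(E, N) = atan2(+0.004533, -0.001059) = 103.1° ≈ 103°.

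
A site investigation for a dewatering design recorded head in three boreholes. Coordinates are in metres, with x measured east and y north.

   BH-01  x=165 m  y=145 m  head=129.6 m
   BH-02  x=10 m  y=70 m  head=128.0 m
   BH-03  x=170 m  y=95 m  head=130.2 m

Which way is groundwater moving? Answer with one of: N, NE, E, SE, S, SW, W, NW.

Differences from BH-01: to BH-02 (Δx, Δy, Δh) = (-155, -75, -1.6); to BH-03 = (5, -50, +0.6).
Determinant of the coordinate differences = (-155)·(-50) − 5·(-75) = 8125.
∂h/∂x = [(-1.6)·(-50) − (+0.6)·(-75)] / 8125 = +0.01538
∂h/∂y = [(-155)·(+0.6) − 5·(-1.6)] / 8125 = -0.01046
Flow = −∇h = (-0.01538 east, +0.01046 north), which points northwest.

NW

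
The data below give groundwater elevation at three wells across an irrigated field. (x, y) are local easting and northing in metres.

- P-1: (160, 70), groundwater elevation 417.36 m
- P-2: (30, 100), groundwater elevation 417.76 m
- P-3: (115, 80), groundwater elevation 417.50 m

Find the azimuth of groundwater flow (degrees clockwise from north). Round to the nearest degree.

045°

Differences from P-1: to P-2 (Δx, Δy, Δh) = (-130, 30, +0.40); to P-3 = (-45, 10, +0.14).
Solve a·Δx + b·Δy = Δh: det = (-130)·10 − (-45)·30 = 50.
∂h/∂x = [(+0.40)·10 − (+0.14)·30] / 50 = -0.004000
∂h/∂y = [(-130)·(+0.14) − (-45)·(+0.40)] / 50 = -0.004000
Flow direction (−∇h) has components (+0.004000 E, +0.004000 N).
Azimuth = atan2(E, N) = atan2(+0.004000, +0.004000) = 45.0° ≈ 045°.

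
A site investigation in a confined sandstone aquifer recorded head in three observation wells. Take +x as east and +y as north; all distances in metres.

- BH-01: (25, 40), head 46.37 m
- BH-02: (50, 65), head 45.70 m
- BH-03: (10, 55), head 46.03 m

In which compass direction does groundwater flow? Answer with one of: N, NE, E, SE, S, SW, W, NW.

N

With h = a·x + b·y + c and BH-01 as origin, the differences give:
  25·a + 25·b = -0.67
  (-15)·a + 15·b = -0.34
Eliminate b (×15 and ×25, subtract): 750·a = -1.550 → a = ∂h/∂x = -0.002067
Back-substitute: b = ∂h/∂y = -0.02473.
Flow = −∇h = (+0.002067 east, +0.02473 north), which points north.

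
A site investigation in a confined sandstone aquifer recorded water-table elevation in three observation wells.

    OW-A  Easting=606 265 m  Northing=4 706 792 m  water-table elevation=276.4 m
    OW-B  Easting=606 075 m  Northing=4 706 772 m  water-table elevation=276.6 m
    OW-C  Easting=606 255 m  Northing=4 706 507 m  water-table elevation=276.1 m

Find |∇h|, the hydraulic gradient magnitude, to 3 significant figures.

With h = a·x + b·y + c and OW-A as origin, the differences give:
  (-190)·a + (-20)·b = +0.2
  (-10)·a + (-285)·b = -0.3
Eliminate b (×(-285) and ×(-20), subtract): 53950·a = -63.00 → a = ∂h/∂x = -0.001168
Back-substitute: b = ∂h/∂y = +0.001094.
|∇h| = √(-0.001168² + 0.001094²) = 0.0016

0.00160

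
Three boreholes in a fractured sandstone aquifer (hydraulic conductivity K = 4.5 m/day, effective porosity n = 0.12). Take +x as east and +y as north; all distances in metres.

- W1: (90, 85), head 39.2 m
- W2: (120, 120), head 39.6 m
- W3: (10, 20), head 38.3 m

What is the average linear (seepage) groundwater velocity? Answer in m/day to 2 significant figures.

0.33 m/day

With h = a·x + b·y + c and W1 as origin, the differences give:
  30·a + 35·b = +0.4
  (-80)·a + (-65)·b = -0.9
Eliminate b (×(-65) and ×35, subtract): 850·a = 5.50 → a = ∂h/∂x = +0.006471
Back-substitute: b = ∂h/∂y = +0.005882.
|∇h| = √(0.006471² + 0.005882²) = 0.008745
Seepage velocity v = K·i/n = 4.5 × 0.008745 / 0.12 = 0.3279 m/day.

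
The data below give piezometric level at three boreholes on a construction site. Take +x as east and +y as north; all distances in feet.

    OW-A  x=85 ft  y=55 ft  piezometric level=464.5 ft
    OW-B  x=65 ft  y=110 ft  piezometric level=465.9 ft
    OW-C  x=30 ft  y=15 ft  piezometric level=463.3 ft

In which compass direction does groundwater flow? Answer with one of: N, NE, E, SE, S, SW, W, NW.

With h = a·x + b·y + c and OW-A as origin, the differences give:
  (-20)·a + 55·b = +1.4
  (-55)·a + (-40)·b = -1.2
Eliminate b (×(-40) and ×55, subtract): 3825·a = 10.00 → a = ∂h/∂x = +0.002614
Back-substitute: b = ∂h/∂y = +0.02641.
Flow = −∇h = (-0.002614 east, -0.02641 north), which points south.

S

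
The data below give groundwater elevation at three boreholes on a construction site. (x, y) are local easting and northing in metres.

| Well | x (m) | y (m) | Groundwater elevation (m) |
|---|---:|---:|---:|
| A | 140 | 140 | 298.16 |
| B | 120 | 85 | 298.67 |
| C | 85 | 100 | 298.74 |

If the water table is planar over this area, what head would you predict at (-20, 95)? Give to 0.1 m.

With h = a·x + b·y + c and A as origin, the differences give:
  (-20)·a + (-55)·b = +0.51
  (-55)·a + (-40)·b = +0.58
Eliminate b (×(-40) and ×(-55), subtract): -2225·a = 11.500 → a = ∂h/∂x = -0.005169
Back-substitute: b = ∂h/∂y = -0.007393.
h(-20, 95) = 298.16 + (-0.005169)·(-160) + (-0.007393)·(-45) = 298.16 +0.827 +0.333 = 299.320 m.

299.3 m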